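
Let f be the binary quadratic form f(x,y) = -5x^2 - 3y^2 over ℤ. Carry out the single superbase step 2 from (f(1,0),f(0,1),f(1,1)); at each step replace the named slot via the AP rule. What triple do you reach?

start (-5,-3,-8) = (f(1,0),f(0,1),f(1,1))
replace slot 2: 2·((-5)+(-8)) − (-3) = -23 → (-5,-23,-8)

-5,-23,-8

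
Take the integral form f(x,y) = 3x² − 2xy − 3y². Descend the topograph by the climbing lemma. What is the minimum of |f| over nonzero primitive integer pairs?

descent: ρ → (-3,2,3)  [lands on river]
river: ρ → (3,4,-2)
river: ρ → (-2,4,3)
river: ρ → (3,2,-3)
river: ρ → (-3,4,2)
river: ρ → (2,4,-3)
closes: descent 1, river 6
min |a| on river = 2

2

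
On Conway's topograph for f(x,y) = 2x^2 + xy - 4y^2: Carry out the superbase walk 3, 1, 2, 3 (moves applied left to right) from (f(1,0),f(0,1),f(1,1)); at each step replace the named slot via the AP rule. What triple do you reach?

start (2,-4,-1) = (f(1,0),f(0,1),f(1,1))
replace slot 3: 2·(2+(-4)) − (-1) = -3 → (2,-4,-3)
replace slot 1: 2·((-4)+(-3)) − 2 = -16 → (-16,-4,-3)
replace slot 2: 2·((-16)+(-3)) − (-4) = -34 → (-16,-34,-3)
replace slot 3: 2·((-16)+(-34)) − (-3) = -97 → (-16,-34,-97)

-16,-34,-97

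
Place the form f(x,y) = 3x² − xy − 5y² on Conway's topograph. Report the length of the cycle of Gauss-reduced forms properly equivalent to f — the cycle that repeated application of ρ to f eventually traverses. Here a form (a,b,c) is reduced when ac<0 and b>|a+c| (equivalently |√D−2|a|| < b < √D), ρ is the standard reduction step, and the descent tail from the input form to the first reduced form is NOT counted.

D = 61, ⌊√D⌋ = 7
descent: ρ → (-5,1,3)
descent: ρ → (3,5,-3)  [lands on river]
river: ρ → (-3,7,1)
river: ρ → (1,7,-3)
river: ρ → (-3,5,3)
river: ρ → (3,7,-1)
river: ρ → (-1,7,3)
ρ-cycle length = 6 (tail of 2 descent steps not counted)

6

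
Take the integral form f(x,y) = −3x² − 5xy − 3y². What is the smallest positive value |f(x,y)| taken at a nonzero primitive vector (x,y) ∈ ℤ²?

translate: b→-1 (≡5 mod 6), so (3,5,3)→(3,-1,1)
flip: (3,-1,1)→(1,1,3)
reduced (well bottom): (1,1,3) with a≤c, −a<b≤a
well minimum |f| = |-1| = 1 (negative-definite)

1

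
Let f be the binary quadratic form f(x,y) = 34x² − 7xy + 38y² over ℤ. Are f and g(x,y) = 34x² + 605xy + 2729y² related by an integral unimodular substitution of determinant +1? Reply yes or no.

D₁ = -5119, D₂ = -5119
f: reduced (well bottom): (34,-7,38) with a≤c, −a<b≤a
g: translate: b→-7 (≡605 mod 68), so (34,605,2729)→(34,-7,38)
g: reduced (well bottom): (34,-7,38) with a≤c, −a<b≤a
reduced forms (34, -7, 38) vs (34, -7, 38) ⇒ equivalent

yes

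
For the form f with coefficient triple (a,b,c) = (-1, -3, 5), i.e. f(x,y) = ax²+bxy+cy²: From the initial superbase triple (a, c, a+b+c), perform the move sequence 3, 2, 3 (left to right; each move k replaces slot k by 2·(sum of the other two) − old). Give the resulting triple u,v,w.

start (-1,5,1) = (f(1,0),f(0,1),f(1,1))
replace slot 3: 2·((-1)+5) − 1 = 7 → (-1,5,7)
replace slot 2: 2·((-1)+7) − 5 = 7 → (-1,7,7)
replace slot 3: 2·((-1)+7) − 7 = 5 → (-1,7,5)

-1,7,5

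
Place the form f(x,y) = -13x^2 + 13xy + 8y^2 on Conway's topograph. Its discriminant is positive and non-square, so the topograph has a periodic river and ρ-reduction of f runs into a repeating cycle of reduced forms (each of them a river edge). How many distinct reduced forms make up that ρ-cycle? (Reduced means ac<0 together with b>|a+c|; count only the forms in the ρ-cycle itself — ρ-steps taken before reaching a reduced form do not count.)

D = 585, ⌊√D⌋ = 24
river: ρ → (8,19,-7)
river: ρ → (-7,23,2)
river: ρ → (2,21,-18)
river: ρ → (-18,15,5)
river: ρ → (5,15,-18)
river: ρ → (-18,21,2)
river: ρ → (2,23,-7)
river: ρ → (-7,19,8)
river: ρ → (8,13,-13)
river: ρ → (-13,13,8)
ρ-cycle length = 10 (tail of 0 descent steps not counted)

10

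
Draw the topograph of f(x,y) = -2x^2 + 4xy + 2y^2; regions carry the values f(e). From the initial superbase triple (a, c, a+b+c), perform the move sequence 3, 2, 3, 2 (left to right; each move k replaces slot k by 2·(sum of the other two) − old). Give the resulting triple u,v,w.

start (-2,2,4) = (f(1,0),f(0,1),f(1,1))
replace slot 3: 2·((-2)+2) − 4 = -4 → (-2,2,-4)
replace slot 2: 2·((-2)+(-4)) − 2 = -14 → (-2,-14,-4)
replace slot 3: 2·((-2)+(-14)) − (-4) = -28 → (-2,-14,-28)
replace slot 2: 2·((-2)+(-28)) − (-14) = -46 → (-2,-46,-28)

-2,-46,-28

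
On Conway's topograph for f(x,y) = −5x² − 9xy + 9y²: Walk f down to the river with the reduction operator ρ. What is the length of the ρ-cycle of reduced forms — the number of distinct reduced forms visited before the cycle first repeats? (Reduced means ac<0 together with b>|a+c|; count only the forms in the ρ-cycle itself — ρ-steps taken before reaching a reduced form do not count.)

D = 261, ⌊√D⌋ = 16
descent: ρ → (9,9,-5)  [lands on river]
river: ρ → (-5,11,7)
river: ρ → (7,3,-9)
river: ρ → (-9,15,1)
river: ρ → (1,15,-9)
river: ρ → (-9,3,7)
river: ρ → (7,11,-5)
river: ρ → (-5,9,9)
ρ-cycle length = 8 (tail of 1 descent step not counted)

8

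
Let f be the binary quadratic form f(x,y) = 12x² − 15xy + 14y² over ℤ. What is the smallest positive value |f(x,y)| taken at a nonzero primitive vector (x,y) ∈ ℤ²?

translate: b→9 (≡-15 mod 24), so (12,-15,14)→(12,9,11)
flip: (12,9,11)→(11,-9,12)
reduced (well bottom): (11,-9,12) with a≤c, −a<b≤a
well minimum = a = 11

11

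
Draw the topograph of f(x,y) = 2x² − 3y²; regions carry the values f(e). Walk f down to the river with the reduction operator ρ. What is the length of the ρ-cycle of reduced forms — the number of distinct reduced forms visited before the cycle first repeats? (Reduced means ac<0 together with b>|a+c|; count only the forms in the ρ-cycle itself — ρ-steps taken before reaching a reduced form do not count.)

D = 24, ⌊√D⌋ = 4
descent: ρ → (-3,0,2)
descent: ρ → (2,4,-1)  [lands on river]
river: ρ → (-1,4,2)
ρ-cycle length = 2 (tail of 2 descent steps not counted)

2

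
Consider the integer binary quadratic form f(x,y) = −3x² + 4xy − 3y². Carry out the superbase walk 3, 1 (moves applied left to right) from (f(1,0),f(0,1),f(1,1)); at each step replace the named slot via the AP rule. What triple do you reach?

start (-3,-3,-2) = (f(1,0),f(0,1),f(1,1))
replace slot 3: 2·((-3)+(-3)) − (-2) = -10 → (-3,-3,-10)
replace slot 1: 2·((-3)+(-10)) − (-3) = -23 → (-23,-3,-10)

-23,-3,-10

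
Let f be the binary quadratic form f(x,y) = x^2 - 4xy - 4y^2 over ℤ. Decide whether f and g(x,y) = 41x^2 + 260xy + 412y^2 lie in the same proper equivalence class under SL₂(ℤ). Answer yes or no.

D₁ = 32, D₂ = 32
river cycle of f (length 2): (-4, 4, 1), (1, 4, -4)
river cycle of g (length 2): (1, 4, -4), (-4, 4, 1)
cycles coincide ⇒ equivalent

yes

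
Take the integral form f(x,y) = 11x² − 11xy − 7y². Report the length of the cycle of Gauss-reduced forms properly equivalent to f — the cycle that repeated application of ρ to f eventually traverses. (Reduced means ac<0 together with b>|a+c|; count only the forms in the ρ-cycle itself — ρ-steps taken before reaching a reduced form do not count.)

D = 429, ⌊√D⌋ = 20
descent: ρ → (-7,11,11)  [lands on river]
river: ρ → (11,11,-7)
river: ρ → (-7,17,5)
river: ρ → (5,13,-13)
river: ρ → (-13,13,5)
river: ρ → (5,17,-7)
ρ-cycle length = 6 (tail of 1 descent step not counted)

6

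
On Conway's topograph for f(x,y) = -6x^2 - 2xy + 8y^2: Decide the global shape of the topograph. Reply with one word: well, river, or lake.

D = b²−4ac = (-2)² − 4·(-6)·8 = 196
D = 14² is a perfect square ⇒ form factors over ℤ ⇒ lakes

lake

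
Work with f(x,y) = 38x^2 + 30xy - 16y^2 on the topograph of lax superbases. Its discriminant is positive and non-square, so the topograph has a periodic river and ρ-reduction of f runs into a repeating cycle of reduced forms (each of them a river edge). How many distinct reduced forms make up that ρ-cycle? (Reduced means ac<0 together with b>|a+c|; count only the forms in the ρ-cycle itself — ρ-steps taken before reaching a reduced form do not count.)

D = 3332, ⌊√D⌋ = 57
river: ρ → (-16,34,34)
river: ρ → (34,34,-16)
river: ρ → (-16,30,38)
river: ρ → (38,46,-8)
river: ρ → (-8,50,26)
river: ρ → (26,54,-4)
river: ρ → (-4,50,52)
river: ρ → (52,54,-2)
river: ρ → (-2,54,52)
river: ρ → (52,50,-4)
river: ρ → (-4,54,26)
river: ρ → (26,50,-8)
river: ρ → (-8,46,38)
river: ρ → (38,30,-16)
ρ-cycle length = 14 (tail of 0 descent steps not counted)

14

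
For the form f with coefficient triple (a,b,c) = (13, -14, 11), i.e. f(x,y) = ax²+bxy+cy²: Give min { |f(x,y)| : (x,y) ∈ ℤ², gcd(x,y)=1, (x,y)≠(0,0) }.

translate: b→12 (≡-14 mod 26), so (13,-14,11)→(13,12,10)
flip: (13,12,10)→(10,-12,13)
translate: b→8 (≡-12 mod 20), so (10,-12,13)→(10,8,11)
reduced (well bottom): (10,8,11) with a≤c, −a<b≤a
well minimum = a = 10

10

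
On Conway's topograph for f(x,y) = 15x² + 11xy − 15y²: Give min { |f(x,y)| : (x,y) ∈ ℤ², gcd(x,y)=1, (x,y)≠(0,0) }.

river: ρ → (-15,19,11)
river: ρ → (11,25,-9)
river: ρ → (-9,29,5)
river: ρ → (5,31,-3)
river: ρ → (-3,29,15)
river: ρ → (15,31,-1)
river: ρ → (-1,31,15)
river: ρ → (15,29,-3)
river: ρ → (-3,31,5)
river: ρ → (5,29,-9)
river: ρ → (-9,25,11)
river: ρ → (11,19,-15)
river: ρ → (-15,11,15)
river: ρ → (15,19,-11)
river: ρ → (-11,25,9)
river: ρ → (9,29,-5)
river: ρ → (-5,31,3)
river: ρ → (3,29,-15)
river: ρ → (-15,31,1)
river: ρ → (1,31,-15)
river: ρ → (-15,29,3)
river: ρ → (3,31,-5)
river: ρ → (-5,29,9)
river: ρ → (9,25,-11)
river: ρ → (-11,19,15)
river: ρ → (15,11,-15)
closes: descent 0, river 26
min |a| on river = 1

1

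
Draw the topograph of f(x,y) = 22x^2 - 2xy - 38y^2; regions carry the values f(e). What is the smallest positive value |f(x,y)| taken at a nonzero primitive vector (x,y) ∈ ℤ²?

descent: ρ → (-38,2,22)
descent: ρ → (22,42,-18)  [lands on river]
river: ρ → (-18,30,34)
river: ρ → (34,38,-14)
river: ρ → (-14,46,22)
closes: descent 2, river 4
min |a| on river = 14

14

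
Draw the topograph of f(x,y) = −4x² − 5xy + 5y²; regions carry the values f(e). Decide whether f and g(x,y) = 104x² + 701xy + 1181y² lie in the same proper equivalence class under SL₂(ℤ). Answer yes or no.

D₁ = 105, D₂ = 105
river cycle of f (length 6): (5, 5, -4), (-4, 3, 6), (6, 9, -1), (-1, 9, 6), (6, 3, -4), (-4, 5, 5)
river cycle of g (length 6): (-1, 9, 6), (6, 3, -4), (-4, 5, 5), (5, 5, -4), (-4, 3, 6), (6, 9, -1)
cycles coincide ⇒ equivalent

yes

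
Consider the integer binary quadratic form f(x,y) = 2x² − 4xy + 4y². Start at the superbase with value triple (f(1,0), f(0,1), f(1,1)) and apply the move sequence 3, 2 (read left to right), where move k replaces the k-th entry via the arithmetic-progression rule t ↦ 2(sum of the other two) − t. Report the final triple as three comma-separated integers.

start (2,4,2) = (f(1,0),f(0,1),f(1,1))
replace slot 3: 2·(2+4) − 2 = 10 → (2,4,10)
replace slot 2: 2·(2+10) − 4 = 20 → (2,20,10)

2,20,10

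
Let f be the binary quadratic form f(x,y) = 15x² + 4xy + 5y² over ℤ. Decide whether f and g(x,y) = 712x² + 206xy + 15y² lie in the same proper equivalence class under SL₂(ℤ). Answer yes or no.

D₁ = -284, D₂ = -284
f: flip: (15,4,5)→(5,-4,15)
f: reduced (well bottom): (5,-4,15) with a≤c, −a<b≤a
g: flip: (712,206,15)→(15,-206,712)
g: translate: b→4 (≡-206 mod 30), so (15,-206,712)→(15,4,5)
g: flip: (15,4,5)→(5,-4,15)
g: reduced (well bottom): (5,-4,15) with a≤c, −a<b≤a
reduced forms (5, -4, 15) vs (5, -4, 15) ⇒ equivalent

yes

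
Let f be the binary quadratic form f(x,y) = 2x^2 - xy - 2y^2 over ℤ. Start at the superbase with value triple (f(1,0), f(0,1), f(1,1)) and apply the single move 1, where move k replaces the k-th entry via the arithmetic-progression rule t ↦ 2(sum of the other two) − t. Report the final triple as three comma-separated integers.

start (2,-2,-1) = (f(1,0),f(0,1),f(1,1))
replace slot 1: 2·((-2)+(-1)) − 2 = -8 → (-8,-2,-1)

-8,-2,-1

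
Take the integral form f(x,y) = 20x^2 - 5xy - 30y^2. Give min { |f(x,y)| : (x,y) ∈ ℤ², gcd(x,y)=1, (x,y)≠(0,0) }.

descent: ρ → (-30,5,20)
descent: ρ → (20,35,-15)  [lands on river]
river: ρ → (-15,25,30)
river: ρ → (30,35,-10)
river: ρ → (-10,45,10)
river: ρ → (10,35,-30)
river: ρ → (-30,25,15)
river: ρ → (15,35,-20)
river: ρ → (-20,45,5)
river: ρ → (5,45,-20)
river: ρ → (-20,35,15)
river: ρ → (15,25,-30)
river: ρ → (-30,35,10)
river: ρ → (10,45,-10)
river: ρ → (-10,35,30)
river: ρ → (30,25,-15)
river: ρ → (-15,35,20)
river: ρ → (20,45,-5)
river: ρ → (-5,45,20)
closes: descent 2, river 18
min |a| on river = 5

5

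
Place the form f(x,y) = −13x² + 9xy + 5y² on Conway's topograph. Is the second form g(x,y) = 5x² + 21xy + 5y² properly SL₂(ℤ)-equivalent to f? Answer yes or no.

D₁ = 341, D₂ = 341
river cycle of f (length 6): (5, 11, -11), (-11, 11, 5), (5, 9, -13), (-13, 17, 1), (1, 17, -13), (-13, 9, 5)
river cycle of g (length 6): (5, 9, -13), (-13, 17, 1), (1, 17, -13), (-13, 9, 5), (5, 11, -11), (-11, 11, 5)
cycles coincide ⇒ equivalent

yes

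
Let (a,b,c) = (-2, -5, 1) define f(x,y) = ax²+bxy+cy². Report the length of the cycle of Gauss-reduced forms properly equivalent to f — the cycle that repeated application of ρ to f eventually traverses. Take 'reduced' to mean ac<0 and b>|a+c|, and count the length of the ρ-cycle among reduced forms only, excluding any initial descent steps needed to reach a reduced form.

D = 33, ⌊√D⌋ = 5
descent: ρ → (1,5,-2)  [lands on river]
river: ρ → (-2,3,3)
river: ρ → (3,3,-2)
river: ρ → (-2,5,1)
ρ-cycle length = 4 (tail of 1 descent step not counted)

4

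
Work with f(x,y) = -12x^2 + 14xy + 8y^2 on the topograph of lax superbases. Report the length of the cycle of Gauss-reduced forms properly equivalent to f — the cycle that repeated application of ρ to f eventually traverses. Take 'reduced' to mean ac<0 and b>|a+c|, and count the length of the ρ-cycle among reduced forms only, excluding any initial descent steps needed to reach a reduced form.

D = 580, ⌊√D⌋ = 24
river: ρ → (8,18,-8)
river: ρ → (-8,14,12)
river: ρ → (12,10,-10)
river: ρ → (-10,10,12)
river: ρ → (12,14,-8)
river: ρ → (-8,18,8)
river: ρ → (8,14,-12)
river: ρ → (-12,10,10)
river: ρ → (10,10,-12)
river: ρ → (-12,14,8)
ρ-cycle length = 10 (tail of 0 descent steps not counted)

10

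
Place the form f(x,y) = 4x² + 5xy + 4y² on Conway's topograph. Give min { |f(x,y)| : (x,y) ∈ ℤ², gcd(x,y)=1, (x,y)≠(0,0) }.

translate: b→-3 (≡5 mod 8), so (4,5,4)→(4,-3,3)
flip: (4,-3,3)→(3,3,4)
reduced (well bottom): (3,3,4) with a≤c, −a<b≤a
well minimum = a = 3

3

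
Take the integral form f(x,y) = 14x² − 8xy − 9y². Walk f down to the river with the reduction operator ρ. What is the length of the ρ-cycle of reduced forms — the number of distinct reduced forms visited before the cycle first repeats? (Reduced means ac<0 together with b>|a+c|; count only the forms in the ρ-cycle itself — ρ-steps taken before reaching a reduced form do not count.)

D = 568, ⌊√D⌋ = 23
descent: ρ → (-9,8,14)  [lands on river]
river: ρ → (14,20,-3)
river: ρ → (-3,22,7)
river: ρ → (7,20,-6)
river: ρ → (-6,16,13)
river: ρ → (13,10,-9)
ρ-cycle length = 6 (tail of 1 descent step not counted)

6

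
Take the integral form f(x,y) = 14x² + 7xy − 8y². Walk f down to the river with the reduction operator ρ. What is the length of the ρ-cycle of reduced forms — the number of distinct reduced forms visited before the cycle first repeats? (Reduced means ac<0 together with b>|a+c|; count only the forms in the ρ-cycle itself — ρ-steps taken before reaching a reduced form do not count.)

D = 497, ⌊√D⌋ = 22
river: ρ → (-8,9,13)
river: ρ → (13,17,-4)
river: ρ → (-4,15,17)
river: ρ → (17,19,-2)
river: ρ → (-2,21,7)
river: ρ → (7,21,-2)
river: ρ → (-2,19,17)
river: ρ → (17,15,-4)
river: ρ → (-4,17,13)
river: ρ → (13,9,-8)
river: ρ → (-8,7,14)
river: ρ → (14,21,-1)
river: ρ → (-1,21,14)
river: ρ → (14,7,-8)
ρ-cycle length = 14 (tail of 0 descent steps not counted)

14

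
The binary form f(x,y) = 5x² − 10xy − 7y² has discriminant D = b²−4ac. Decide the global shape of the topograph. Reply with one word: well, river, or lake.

D = b²−4ac = (-10)² − 4·5·(-7) = 240
D > 0 non-square ⇒ indefinite ⇒ periodic river

river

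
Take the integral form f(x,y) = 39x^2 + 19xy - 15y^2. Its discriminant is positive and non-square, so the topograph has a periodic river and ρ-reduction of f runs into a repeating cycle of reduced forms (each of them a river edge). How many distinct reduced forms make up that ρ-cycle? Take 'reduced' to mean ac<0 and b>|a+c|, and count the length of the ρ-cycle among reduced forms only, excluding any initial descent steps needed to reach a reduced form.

D = 2701, ⌊√D⌋ = 51
descent: ρ → (-15,41,17)  [lands on river]
river: ρ → (17,27,-29)
river: ρ → (-29,31,15)
river: ρ → (15,29,-31)
river: ρ → (-31,33,13)
river: ρ → (13,45,-13)
river: ρ → (-13,33,31)
river: ρ → (31,29,-15)
river: ρ → (-15,31,29)
river: ρ → (29,27,-17)
river: ρ → (-17,41,15)
river: ρ → (15,49,-5)
river: ρ → (-5,51,5)
river: ρ → (5,49,-15)
ρ-cycle length = 14 (tail of 1 descent step not counted)

14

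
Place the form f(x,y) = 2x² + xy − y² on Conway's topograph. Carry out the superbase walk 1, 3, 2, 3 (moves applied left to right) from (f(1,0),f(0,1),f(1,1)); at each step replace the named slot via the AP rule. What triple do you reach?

start (2,-1,2) = (f(1,0),f(0,1),f(1,1))
replace slot 1: 2·((-1)+2) − 2 = 0 → (0,-1,2)
replace slot 3: 2·(0+(-1)) − 2 = -4 → (0,-1,-4)
replace slot 2: 2·(0+(-4)) − (-1) = -7 → (0,-7,-4)
replace slot 3: 2·(0+(-7)) − (-4) = -10 → (0,-7,-10)

0,-7,-10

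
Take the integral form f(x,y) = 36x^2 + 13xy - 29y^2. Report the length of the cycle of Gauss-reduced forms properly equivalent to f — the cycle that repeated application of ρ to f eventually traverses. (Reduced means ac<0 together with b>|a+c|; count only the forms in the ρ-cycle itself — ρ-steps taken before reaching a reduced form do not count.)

D = 4345, ⌊√D⌋ = 65
river: ρ → (-29,45,20)
river: ρ → (20,35,-39)
river: ρ → (-39,43,16)
river: ρ → (16,53,-24)
river: ρ → (-24,43,26)
river: ρ → (26,61,-6)
river: ρ → (-6,59,36)
river: ρ → (36,13,-29)
ρ-cycle length = 8 (tail of 0 descent steps not counted)

8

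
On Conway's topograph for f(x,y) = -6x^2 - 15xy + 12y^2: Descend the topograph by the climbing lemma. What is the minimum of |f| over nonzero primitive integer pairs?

descent: ρ → (12,15,-6)  [lands on river]
river: ρ → (-6,21,3)
river: ρ → (3,21,-6)
river: ρ → (-6,15,12)
river: ρ → (12,9,-9)
river: ρ → (-9,9,12)
closes: descent 1, river 6
min |a| on river = 3

3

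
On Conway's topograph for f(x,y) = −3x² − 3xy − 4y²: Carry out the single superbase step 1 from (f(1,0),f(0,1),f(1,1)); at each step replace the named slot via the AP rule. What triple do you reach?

start (-3,-4,-10) = (f(1,0),f(0,1),f(1,1))
replace slot 1: 2·((-4)+(-10)) − (-3) = -25 → (-25,-4,-10)

-25,-4,-10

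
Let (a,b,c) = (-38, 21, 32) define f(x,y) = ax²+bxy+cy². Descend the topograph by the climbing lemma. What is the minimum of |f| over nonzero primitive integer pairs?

river: ρ → (32,43,-27)
river: ρ → (-27,65,10)
river: ρ → (10,55,-57)
river: ρ → (-57,59,8)
river: ρ → (8,69,-17)
river: ρ → (-17,67,12)
river: ρ → (12,53,-52)
river: ρ → (-52,51,13)
river: ρ → (13,53,-48)
river: ρ → (-48,43,18)
river: ρ → (18,65,-15)
river: ρ → (-15,55,38)
river: ρ → (38,21,-32)
river: ρ → (-32,43,27)
river: ρ → (27,65,-10)
river: ρ → (-10,55,57)
river: ρ → (57,59,-8)
river: ρ → (-8,69,17)
river: ρ → (17,67,-12)
river: ρ → (-12,53,52)
river: ρ → (52,51,-13)
river: ρ → (-13,53,48)
river: ρ → (48,43,-18)
river: ρ → (-18,65,15)
river: ρ → (15,55,-38)
river: ρ → (-38,21,32)
closes: descent 0, river 26
min |a| on river = 8

8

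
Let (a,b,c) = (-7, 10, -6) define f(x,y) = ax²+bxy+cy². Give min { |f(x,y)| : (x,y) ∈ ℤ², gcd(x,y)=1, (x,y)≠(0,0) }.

translate: b→4 (≡-10 mod 14), so (7,-10,6)→(7,4,3)
flip: (7,4,3)→(3,-4,7)
translate: b→2 (≡-4 mod 6), so (3,-4,7)→(3,2,6)
reduced (well bottom): (3,2,6) with a≤c, −a<b≤a
well minimum |f| = |-3| = 3 (negative-definite)

3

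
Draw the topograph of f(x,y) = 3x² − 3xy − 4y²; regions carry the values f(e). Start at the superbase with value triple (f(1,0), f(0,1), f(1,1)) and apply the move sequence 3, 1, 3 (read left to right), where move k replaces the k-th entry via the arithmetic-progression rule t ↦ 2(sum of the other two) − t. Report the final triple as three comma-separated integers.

start (3,-4,-4) = (f(1,0),f(0,1),f(1,1))
replace slot 3: 2·(3+(-4)) − (-4) = 2 → (3,-4,2)
replace slot 1: 2·((-4)+2) − 3 = -7 → (-7,-4,2)
replace slot 3: 2·((-7)+(-4)) − 2 = -24 → (-7,-4,-24)

-7,-4,-24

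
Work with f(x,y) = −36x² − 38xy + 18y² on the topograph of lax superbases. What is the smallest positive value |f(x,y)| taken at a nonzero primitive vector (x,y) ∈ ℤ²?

descent: ρ → (18,38,-36)  [lands on river]
river: ρ → (-36,34,20)
river: ρ → (20,46,-24)
river: ρ → (-24,50,16)
river: ρ → (16,46,-30)
river: ρ → (-30,14,32)
river: ρ → (32,50,-12)
river: ρ → (-12,46,40)
river: ρ → (40,34,-18)
river: ρ → (-18,38,36)
river: ρ → (36,34,-20)
river: ρ → (-20,46,24)
river: ρ → (24,50,-16)
river: ρ → (-16,46,30)
river: ρ → (30,14,-32)
river: ρ → (-32,50,12)
river: ρ → (12,46,-40)
river: ρ → (-40,34,18)
closes: descent 1, river 18
min |a| on river = 12

12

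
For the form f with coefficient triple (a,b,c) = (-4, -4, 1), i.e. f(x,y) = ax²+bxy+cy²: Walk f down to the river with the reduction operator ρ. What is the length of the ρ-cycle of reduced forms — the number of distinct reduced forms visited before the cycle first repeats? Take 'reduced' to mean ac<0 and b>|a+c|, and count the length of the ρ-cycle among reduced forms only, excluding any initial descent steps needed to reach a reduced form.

D = 32, ⌊√D⌋ = 5
descent: ρ → (1,4,-4)  [lands on river]
river: ρ → (-4,4,1)
ρ-cycle length = 2 (tail of 1 descent step not counted)

2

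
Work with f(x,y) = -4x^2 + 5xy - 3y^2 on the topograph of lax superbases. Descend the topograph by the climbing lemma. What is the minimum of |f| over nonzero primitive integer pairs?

translate: b→3 (≡-5 mod 8), so (4,-5,3)→(4,3,2)
flip: (4,3,2)→(2,-3,4)
translate: b→1 (≡-3 mod 4), so (2,-3,4)→(2,1,3)
reduced (well bottom): (2,1,3) with a≤c, −a<b≤a
well minimum |f| = |-2| = 2 (negative-definite)

2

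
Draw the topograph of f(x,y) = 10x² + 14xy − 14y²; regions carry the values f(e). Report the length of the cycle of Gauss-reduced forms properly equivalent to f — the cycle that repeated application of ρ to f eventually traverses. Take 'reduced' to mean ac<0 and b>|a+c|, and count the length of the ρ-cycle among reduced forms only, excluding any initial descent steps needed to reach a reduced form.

D = 756, ⌊√D⌋ = 27
river: ρ → (-14,14,10)
river: ρ → (10,26,-2)
river: ρ → (-2,26,10)
river: ρ → (10,14,-14)
ρ-cycle length = 4 (tail of 0 descent steps not counted)

4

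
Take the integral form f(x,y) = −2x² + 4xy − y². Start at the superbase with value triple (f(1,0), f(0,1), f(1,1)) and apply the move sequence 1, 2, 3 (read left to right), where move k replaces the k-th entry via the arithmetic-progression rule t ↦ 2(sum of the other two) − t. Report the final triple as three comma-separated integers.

start (-2,-1,1) = (f(1,0),f(0,1),f(1,1))
replace slot 1: 2·((-1)+1) − (-2) = 2 → (2,-1,1)
replace slot 2: 2·(2+1) − (-1) = 7 → (2,7,1)
replace slot 3: 2·(2+7) − 1 = 17 → (2,7,17)

2,7,17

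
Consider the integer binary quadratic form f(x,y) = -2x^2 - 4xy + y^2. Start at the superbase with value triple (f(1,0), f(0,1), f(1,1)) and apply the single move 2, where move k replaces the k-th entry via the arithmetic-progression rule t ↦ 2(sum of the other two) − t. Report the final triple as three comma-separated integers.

start (-2,1,-5) = (f(1,0),f(0,1),f(1,1))
replace slot 2: 2·((-2)+(-5)) − 1 = -15 → (-2,-15,-5)

-2,-15,-5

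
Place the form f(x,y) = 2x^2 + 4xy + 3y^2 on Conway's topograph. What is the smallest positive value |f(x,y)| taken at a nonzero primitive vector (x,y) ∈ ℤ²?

translate: b→0 (≡4 mod 4), so (2,4,3)→(2,0,1)
flip: (2,0,1)→(1,0,2)
reduced (well bottom): (1,0,2) with a≤c, −a<b≤a
well minimum = a = 1

1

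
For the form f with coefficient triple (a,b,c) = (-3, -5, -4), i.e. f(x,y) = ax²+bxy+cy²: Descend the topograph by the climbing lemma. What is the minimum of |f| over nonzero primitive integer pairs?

translate: b→-1 (≡5 mod 6), so (3,5,4)→(3,-1,2)
flip: (3,-1,2)→(2,1,3)
reduced (well bottom): (2,1,3) with a≤c, −a<b≤a
well minimum |f| = |-2| = 2 (negative-definite)

2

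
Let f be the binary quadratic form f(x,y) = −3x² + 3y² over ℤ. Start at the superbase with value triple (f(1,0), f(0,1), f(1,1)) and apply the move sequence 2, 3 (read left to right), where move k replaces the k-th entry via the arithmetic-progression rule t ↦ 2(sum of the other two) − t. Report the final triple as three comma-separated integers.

start (-3,3,0) = (f(1,0),f(0,1),f(1,1))
replace slot 2: 2·((-3)+0) − 3 = -9 → (-3,-9,0)
replace slot 3: 2·((-3)+(-9)) − 0 = -24 → (-3,-9,-24)

-3,-9,-24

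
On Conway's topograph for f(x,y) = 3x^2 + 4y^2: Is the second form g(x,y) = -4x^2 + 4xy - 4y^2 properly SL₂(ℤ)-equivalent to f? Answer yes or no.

D₁ = -48, D₂ = -48
f: reduced (well bottom): (3,0,4) with a≤c, −a<b≤a
g is negative-definite; reduce −g:
−g: translate: b→4 (≡-4 mod 8), so (4,-4,4)→(4,4,4)
−g: reduced (well bottom): (4,4,4) with a≤c, −a<b≤a
flip sign back: reduced form of g is (-4,-4,-4)
reduced forms (3, 0, 4) vs (-4, -4, -4) ⇒ inequivalent

no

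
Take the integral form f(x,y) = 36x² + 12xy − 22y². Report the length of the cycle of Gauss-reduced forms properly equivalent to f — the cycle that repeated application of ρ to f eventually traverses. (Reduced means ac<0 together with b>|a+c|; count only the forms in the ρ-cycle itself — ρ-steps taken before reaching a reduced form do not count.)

D = 3312, ⌊√D⌋ = 57
descent: ρ → (-22,32,26)  [lands on river]
river: ρ → (26,20,-28)
river: ρ → (-28,36,18)
river: ρ → (18,36,-28)
river: ρ → (-28,20,26)
river: ρ → (26,32,-22)
river: ρ → (-22,56,2)
river: ρ → (2,56,-22)
ρ-cycle length = 8 (tail of 1 descent step not counted)

8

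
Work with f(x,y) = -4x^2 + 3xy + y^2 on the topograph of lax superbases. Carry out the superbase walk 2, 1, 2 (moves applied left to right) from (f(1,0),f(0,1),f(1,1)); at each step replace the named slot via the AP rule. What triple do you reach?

start (-4,1,0) = (f(1,0),f(0,1),f(1,1))
replace slot 2: 2·((-4)+0) − 1 = -9 → (-4,-9,0)
replace slot 1: 2·((-9)+0) − (-4) = -14 → (-14,-9,0)
replace slot 2: 2·((-14)+0) − (-9) = -19 → (-14,-19,0)

-14,-19,0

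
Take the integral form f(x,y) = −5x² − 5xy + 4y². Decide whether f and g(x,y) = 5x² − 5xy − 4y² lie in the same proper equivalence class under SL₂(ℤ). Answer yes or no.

D₁ = 105, D₂ = 105
river cycle of f (length 6): (4, 5, -5), (-5, 5, 4), (4, 3, -6), (-6, 9, 1), (1, 9, -6), (-6, 3, 4)
river cycle of g (length 6): (-4, 5, 5), (5, 5, -4), (-4, 3, 6), (6, 9, -1), (-1, 9, 6), (6, 3, -4)
cycles differ ⇒ inequivalent

no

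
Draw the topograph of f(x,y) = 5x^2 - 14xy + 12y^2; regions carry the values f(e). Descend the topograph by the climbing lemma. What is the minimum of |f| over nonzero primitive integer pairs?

translate: b→-4 (≡-14 mod 10), so (5,-14,12)→(5,-4,3)
flip: (5,-4,3)→(3,4,5)
translate: b→-2 (≡4 mod 6), so (3,4,5)→(3,-2,4)
reduced (well bottom): (3,-2,4) with a≤c, −a<b≤a
well minimum = a = 3

3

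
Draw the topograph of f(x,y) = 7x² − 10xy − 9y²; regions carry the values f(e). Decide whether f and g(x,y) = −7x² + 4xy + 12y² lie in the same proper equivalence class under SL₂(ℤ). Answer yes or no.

D₁ = 352, D₂ = 352
river cycle of f (length 6): (-9, 10, 7), (7, 18, -1), (-1, 18, 7), (7, 10, -9), (-9, 8, 8), (8, 8, -9)
river cycle of g (length 6): (-7, 18, 1), (1, 18, -7), (-7, 10, 9), (9, 8, -8), (-8, 8, 9), (9, 10, -7)
cycles differ ⇒ inequivalent

no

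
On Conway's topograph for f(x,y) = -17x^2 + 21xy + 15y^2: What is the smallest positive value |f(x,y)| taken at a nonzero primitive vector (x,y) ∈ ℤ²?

river: ρ → (15,9,-23)
river: ρ → (-23,37,1)
river: ρ → (1,37,-23)
river: ρ → (-23,9,15)
river: ρ → (15,21,-17)
river: ρ → (-17,13,19)
river: ρ → (19,25,-11)
river: ρ → (-11,19,25)
river: ρ → (25,31,-5)
river: ρ → (-5,29,31)
river: ρ → (31,33,-3)
river: ρ → (-3,33,31)
river: ρ → (31,29,-5)
river: ρ → (-5,31,25)
river: ρ → (25,19,-11)
river: ρ → (-11,25,19)
river: ρ → (19,13,-17)
river: ρ → (-17,21,15)
closes: descent 0, river 18
min |a| on river = 1

1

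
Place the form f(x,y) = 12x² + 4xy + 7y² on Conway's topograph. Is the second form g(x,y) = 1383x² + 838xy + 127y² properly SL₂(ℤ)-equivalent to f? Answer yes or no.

D₁ = -320, D₂ = -320
f: flip: (12,4,7)→(7,-4,12)
f: reduced (well bottom): (7,-4,12) with a≤c, −a<b≤a
g: flip: (1383,838,127)→(127,-838,1383)
g: translate: b→-76 (≡-838 mod 254), so (127,-838,1383)→(127,-76,12)
g: flip: (127,-76,12)→(12,76,127)
g: translate: b→4 (≡76 mod 24), so (12,76,127)→(12,4,7)
g: flip: (12,4,7)→(7,-4,12)
g: reduced (well bottom): (7,-4,12) with a≤c, −a<b≤a
reduced forms (7, -4, 12) vs (7, -4, 12) ⇒ equivalent

yes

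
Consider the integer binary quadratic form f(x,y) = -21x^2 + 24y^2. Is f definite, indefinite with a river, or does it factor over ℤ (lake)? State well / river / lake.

D = b²−4ac = 0² − 4·(-21)·24 = 2016
D > 0 non-square ⇒ indefinite ⇒ periodic river

river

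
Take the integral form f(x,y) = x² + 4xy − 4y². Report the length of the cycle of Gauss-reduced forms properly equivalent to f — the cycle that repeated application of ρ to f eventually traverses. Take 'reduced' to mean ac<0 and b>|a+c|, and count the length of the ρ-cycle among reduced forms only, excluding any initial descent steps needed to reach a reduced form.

D = 32, ⌊√D⌋ = 5
river: ρ → (-4,4,1)
river: ρ → (1,4,-4)
ρ-cycle length = 2 (tail of 0 descent steps not counted)

2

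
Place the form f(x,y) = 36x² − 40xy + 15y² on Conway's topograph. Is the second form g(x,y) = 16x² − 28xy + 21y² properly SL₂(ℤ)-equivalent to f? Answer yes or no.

D₁ = -560, D₂ = -560
f: translate: b→32 (≡-40 mod 72), so (36,-40,15)→(36,32,11)
f: flip: (36,32,11)→(11,-32,36)
f: translate: b→-10 (≡-32 mod 22), so (11,-32,36)→(11,-10,15)
f: reduced (well bottom): (11,-10,15) with a≤c, −a<b≤a
g: translate: b→4 (≡-28 mod 32), so (16,-28,21)→(16,4,9)
g: flip: (16,4,9)→(9,-4,16)
g: reduced (well bottom): (9,-4,16) with a≤c, −a<b≤a
reduced forms (11, -10, 15) vs (9, -4, 16) ⇒ inequivalent

no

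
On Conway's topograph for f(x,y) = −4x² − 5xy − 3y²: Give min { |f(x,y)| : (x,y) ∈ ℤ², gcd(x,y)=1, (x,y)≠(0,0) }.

translate: b→-3 (≡5 mod 8), so (4,5,3)→(4,-3,2)
flip: (4,-3,2)→(2,3,4)
translate: b→-1 (≡3 mod 4), so (2,3,4)→(2,-1,3)
reduced (well bottom): (2,-1,3) with a≤c, −a<b≤a
well minimum |f| = |-2| = 2 (negative-definite)

2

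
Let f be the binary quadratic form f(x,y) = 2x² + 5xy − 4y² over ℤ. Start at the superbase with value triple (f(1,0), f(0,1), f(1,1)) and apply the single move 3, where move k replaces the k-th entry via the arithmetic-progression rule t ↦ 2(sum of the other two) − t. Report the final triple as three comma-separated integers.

start (2,-4,3) = (f(1,0),f(0,1),f(1,1))
replace slot 3: 2·(2+(-4)) − 3 = -7 → (2,-4,-7)

2,-4,-7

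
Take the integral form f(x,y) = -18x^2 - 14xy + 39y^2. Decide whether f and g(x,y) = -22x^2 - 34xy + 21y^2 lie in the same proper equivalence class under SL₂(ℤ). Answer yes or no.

D₁ = 3004, D₂ = 3004
river cycle of f (length 52): (-18, 22, 35), (35, 48, -5), (-5, 52, 15), (15, 38, -26), (-26, 14, 27), (27, 40, -13), (-13, 38, 30), (30, 22, -21), (-21, 20, 31), (31, 42, -10), … (42 more)
river cycle of g (length 52): (21, 34, -22), (-22, 54, 1), (1, 54, -22), (-22, 34, 21), (21, 50, -6), (-6, 46, 37), (37, 28, -15), (-15, 32, 33), (33, 34, -14), (-14, 50, 9), … (42 more)
cycles differ ⇒ inequivalent

no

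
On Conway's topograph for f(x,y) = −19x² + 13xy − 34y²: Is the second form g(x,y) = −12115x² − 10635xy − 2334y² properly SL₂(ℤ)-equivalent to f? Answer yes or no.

D₁ = -2415, D₂ = -2415
f is negative-definite; reduce −f:
−f: reduced (well bottom): (19,-13,34) with a≤c, −a<b≤a
flip sign back: reduced form of f is (-19,13,-34)
g is negative-definite; reduce −g:
−g: flip: (12115,10635,2334)→(2334,-10635,12115)
−g: translate: b→-1299 (≡-10635 mod 4668), so (2334,-10635,12115)→(2334,-1299,181)
−g: flip: (2334,-1299,181)→(181,1299,2334)
−g: translate: b→-149 (≡1299 mod 362), so (181,1299,2334)→(181,-149,34)
−g: flip: (181,-149,34)→(34,149,181)
−g: translate: b→13 (≡149 mod 68), so (34,149,181)→(34,13,19)
−g: flip: (34,13,19)→(19,-13,34)
−g: reduced (well bottom): (19,-13,34) with a≤c, −a<b≤a
flip sign back: reduced form of g is (-19,13,-34)
reduced forms (-19, 13, -34) vs (-19, 13, -34) ⇒ equivalent

yes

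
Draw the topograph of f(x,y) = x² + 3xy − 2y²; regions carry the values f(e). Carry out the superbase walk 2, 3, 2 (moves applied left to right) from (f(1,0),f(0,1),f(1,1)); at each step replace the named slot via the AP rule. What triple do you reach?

start (1,-2,2) = (f(1,0),f(0,1),f(1,1))
replace slot 2: 2·(1+2) − (-2) = 8 → (1,8,2)
replace slot 3: 2·(1+8) − 2 = 16 → (1,8,16)
replace slot 2: 2·(1+16) − 8 = 26 → (1,26,16)

1,26,16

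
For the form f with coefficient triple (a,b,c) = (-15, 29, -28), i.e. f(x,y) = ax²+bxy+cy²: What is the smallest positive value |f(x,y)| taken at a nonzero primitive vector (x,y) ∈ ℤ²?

translate: b→1 (≡-29 mod 30), so (15,-29,28)→(15,1,14)
flip: (15,1,14)→(14,-1,15)
reduced (well bottom): (14,-1,15) with a≤c, −a<b≤a
well minimum |f| = |-14| = 14 (negative-definite)

14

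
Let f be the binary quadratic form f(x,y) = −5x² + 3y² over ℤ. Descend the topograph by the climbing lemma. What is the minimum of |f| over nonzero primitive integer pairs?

descent: ρ → (3,6,-2)  [lands on river]
river: ρ → (-2,6,3)
closes: descent 1, river 2
min |a| on river = 2

2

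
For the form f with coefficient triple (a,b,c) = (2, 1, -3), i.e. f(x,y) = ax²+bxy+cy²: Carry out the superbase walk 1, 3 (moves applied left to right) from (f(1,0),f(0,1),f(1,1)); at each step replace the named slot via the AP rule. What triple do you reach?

start (2,-3,0) = (f(1,0),f(0,1),f(1,1))
replace slot 1: 2·((-3)+0) − 2 = -8 → (-8,-3,0)
replace slot 3: 2·((-8)+(-3)) − 0 = -22 → (-8,-3,-22)

-8,-3,-22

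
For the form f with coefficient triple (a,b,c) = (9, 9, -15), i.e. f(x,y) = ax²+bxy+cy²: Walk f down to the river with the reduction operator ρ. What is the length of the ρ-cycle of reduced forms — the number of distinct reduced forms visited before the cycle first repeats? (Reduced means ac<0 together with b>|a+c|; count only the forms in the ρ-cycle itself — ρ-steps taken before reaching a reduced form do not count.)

D = 621, ⌊√D⌋ = 24
river: ρ → (-15,21,3)
river: ρ → (3,21,-15)
river: ρ → (-15,9,9)
river: ρ → (9,9,-15)
ρ-cycle length = 4 (tail of 0 descent steps not counted)

4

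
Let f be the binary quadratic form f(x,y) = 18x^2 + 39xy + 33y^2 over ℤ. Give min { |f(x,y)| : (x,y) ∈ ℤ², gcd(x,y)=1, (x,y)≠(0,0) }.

translate: b→3 (≡39 mod 36), so (18,39,33)→(18,3,12)
flip: (18,3,12)→(12,-3,18)
reduced (well bottom): (12,-3,18) with a≤c, −a<b≤a
well minimum = a = 12

12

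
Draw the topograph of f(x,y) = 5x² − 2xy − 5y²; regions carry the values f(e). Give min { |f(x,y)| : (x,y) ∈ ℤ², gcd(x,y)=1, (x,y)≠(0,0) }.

descent: ρ → (-5,2,5)  [lands on river]
river: ρ → (5,8,-2)
river: ρ → (-2,8,5)
river: ρ → (5,2,-5)
river: ρ → (-5,8,2)
river: ρ → (2,8,-5)
closes: descent 1, river 6
min |a| on river = 2

2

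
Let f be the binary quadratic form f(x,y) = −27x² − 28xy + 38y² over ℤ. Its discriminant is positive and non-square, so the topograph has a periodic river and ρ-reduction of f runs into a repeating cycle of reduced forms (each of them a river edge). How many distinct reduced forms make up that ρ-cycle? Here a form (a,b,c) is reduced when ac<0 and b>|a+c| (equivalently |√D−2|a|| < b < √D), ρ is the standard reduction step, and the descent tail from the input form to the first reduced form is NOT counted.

D = 4888, ⌊√D⌋ = 69
descent: ρ → (38,28,-27)  [lands on river]
river: ρ → (-27,26,39)
river: ρ → (39,52,-14)
river: ρ → (-14,60,23)
river: ρ → (23,32,-42)
river: ρ → (-42,52,13)
river: ρ → (13,52,-42)
river: ρ → (-42,32,23)
river: ρ → (23,60,-14)
river: ρ → (-14,52,39)
river: ρ → (39,26,-27)
river: ρ → (-27,28,38)
river: ρ → (38,48,-17)
river: ρ → (-17,54,29)
river: ρ → (29,62,-9)
river: ρ → (-9,64,22)
river: ρ → (22,68,-3)
river: ρ → (-3,64,66)
river: ρ → (66,68,-1)
river: ρ → (-1,68,66)
river: ρ → (66,64,-3)
river: ρ → (-3,68,22)
river: ρ → (22,64,-9)
river: ρ → (-9,62,29)
river: ρ → (29,54,-17)
river: ρ → (-17,48,38)
ρ-cycle length = 26 (tail of 1 descent step not counted)

26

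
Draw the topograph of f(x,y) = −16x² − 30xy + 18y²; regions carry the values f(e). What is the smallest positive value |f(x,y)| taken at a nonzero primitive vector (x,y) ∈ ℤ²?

descent: ρ → (18,30,-16)  [lands on river]
river: ρ → (-16,34,14)
river: ρ → (14,22,-28)
river: ρ → (-28,34,8)
river: ρ → (8,30,-36)
river: ρ → (-36,42,2)
river: ρ → (2,42,-36)
river: ρ → (-36,30,8)
river: ρ → (8,34,-28)
river: ρ → (-28,22,14)
river: ρ → (14,34,-16)
river: ρ → (-16,30,18)
river: ρ → (18,42,-4)
river: ρ → (-4,38,38)
river: ρ → (38,38,-4)
river: ρ → (-4,42,18)
closes: descent 1, river 16
min |a| on river = 2

2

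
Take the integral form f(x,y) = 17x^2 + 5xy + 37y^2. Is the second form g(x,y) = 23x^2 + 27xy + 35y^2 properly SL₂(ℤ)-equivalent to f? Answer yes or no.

D₁ = -2491, D₂ = -2491
f: reduced (well bottom): (17,5,37) with a≤c, −a<b≤a
g: translate: b→-19 (≡27 mod 46), so (23,27,35)→(23,-19,31)
g: reduced (well bottom): (23,-19,31) with a≤c, −a<b≤a
reduced forms (17, 5, 37) vs (23, -19, 31) ⇒ inequivalent

no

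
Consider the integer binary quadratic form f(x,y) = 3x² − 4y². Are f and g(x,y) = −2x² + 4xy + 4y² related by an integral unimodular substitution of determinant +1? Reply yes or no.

D₁ = 48, D₂ = 48
river cycle of f (length 2): (3, 6, -1), (-1, 6, 3)
river cycle of g (length 2): (4, 4, -2), (-2, 4, 4)
cycles differ ⇒ inequivalent

no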